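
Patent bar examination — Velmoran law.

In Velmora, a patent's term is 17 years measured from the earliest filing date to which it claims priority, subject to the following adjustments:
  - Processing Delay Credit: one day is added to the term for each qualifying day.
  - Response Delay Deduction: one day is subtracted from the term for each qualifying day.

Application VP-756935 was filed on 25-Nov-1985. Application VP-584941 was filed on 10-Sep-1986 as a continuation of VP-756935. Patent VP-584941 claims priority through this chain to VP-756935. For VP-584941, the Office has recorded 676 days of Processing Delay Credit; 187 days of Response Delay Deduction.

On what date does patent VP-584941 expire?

Earliest priority filing: 25 November 1985.
Base term: 25 November 1985 + 17 years → 25 November 2002.
Processing Delay Credit: +676 days → 1 October 2004.
Response Delay Deduction: −187 days → 28 March 2004.

2004-03-28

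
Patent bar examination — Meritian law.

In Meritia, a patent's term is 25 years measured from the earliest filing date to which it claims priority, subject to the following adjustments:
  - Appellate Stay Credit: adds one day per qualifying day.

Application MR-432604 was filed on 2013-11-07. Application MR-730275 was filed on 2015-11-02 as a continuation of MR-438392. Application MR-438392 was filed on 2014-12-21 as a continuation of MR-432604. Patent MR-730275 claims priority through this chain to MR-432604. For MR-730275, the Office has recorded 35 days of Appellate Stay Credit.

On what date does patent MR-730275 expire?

Earliest priority filing: 7 November 2013.
Base term: 7 November 2013 + 25 years → 7 November 2038.
Appellate Stay Credit: +35 days → 12 December 2038.

December 12, 2038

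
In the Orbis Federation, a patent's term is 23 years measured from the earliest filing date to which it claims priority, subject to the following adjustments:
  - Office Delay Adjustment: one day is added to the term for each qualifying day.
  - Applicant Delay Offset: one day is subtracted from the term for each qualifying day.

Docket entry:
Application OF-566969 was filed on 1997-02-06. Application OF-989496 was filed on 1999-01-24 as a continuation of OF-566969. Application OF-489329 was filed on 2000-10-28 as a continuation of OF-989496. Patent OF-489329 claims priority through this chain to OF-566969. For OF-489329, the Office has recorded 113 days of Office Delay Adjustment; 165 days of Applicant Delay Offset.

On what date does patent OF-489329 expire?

2019-12-16

Earliest priority filing: 6 February 1997.
Base term: 6 February 1997 + 23 years → 6 February 2020.
Office Delay Adjustment: +113 days → 29 May 2020.
Applicant Delay Offset: −165 days → 16 December 2019.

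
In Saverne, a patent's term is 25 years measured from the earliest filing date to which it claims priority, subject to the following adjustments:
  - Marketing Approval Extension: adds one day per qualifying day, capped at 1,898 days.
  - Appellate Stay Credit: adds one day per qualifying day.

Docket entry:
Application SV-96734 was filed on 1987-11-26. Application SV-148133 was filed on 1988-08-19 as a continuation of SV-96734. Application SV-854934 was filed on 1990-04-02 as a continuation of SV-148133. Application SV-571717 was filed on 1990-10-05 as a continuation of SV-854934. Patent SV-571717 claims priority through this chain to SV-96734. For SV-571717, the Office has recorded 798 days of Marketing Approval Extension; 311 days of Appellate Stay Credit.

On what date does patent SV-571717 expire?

Earliest priority filing: 26 November 1987.
Base term: 26 November 1987 + 25 years → 26 November 2012.
Marketing Approval Extension: 798 days (within the 1898-day cap) → +798 days → 2 February 2015.
Appellate Stay Credit: +311 days → 10 December 2015.

December 10, 2015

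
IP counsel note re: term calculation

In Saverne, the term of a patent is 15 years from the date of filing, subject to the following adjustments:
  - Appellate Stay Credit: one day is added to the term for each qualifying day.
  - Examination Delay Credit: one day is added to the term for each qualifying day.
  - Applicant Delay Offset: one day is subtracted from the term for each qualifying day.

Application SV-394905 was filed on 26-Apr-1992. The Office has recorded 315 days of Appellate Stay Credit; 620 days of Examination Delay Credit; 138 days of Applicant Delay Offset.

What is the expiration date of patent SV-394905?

Base term: filing date + 15 years → 26 April 2007.
Appellate Stay Credit: +315 days → 6 March 2008.
Examination Delay Credit: +620 days → 16 November 2009.
Applicant Delay Offset: −138 days → 1 July 2009.

2009-07-01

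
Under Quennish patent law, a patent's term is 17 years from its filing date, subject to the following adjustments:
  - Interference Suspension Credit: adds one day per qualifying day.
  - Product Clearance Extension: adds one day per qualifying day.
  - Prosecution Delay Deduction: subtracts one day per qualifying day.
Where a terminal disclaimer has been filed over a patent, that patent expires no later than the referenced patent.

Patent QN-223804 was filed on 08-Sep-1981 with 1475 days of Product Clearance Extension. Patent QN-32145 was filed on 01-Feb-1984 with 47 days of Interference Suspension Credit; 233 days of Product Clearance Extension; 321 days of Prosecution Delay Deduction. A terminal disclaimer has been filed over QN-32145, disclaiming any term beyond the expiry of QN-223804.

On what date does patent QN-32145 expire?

Natural term of QN-32145:
  Base: filing + 17 years → 1 February 2001.
  Interference Suspension Credit: +47 days → 20 March 2001.
  Product Clearance Extension: +233 days → 8 November 2001.
  Prosecution Delay Deduction: −321 days → 22 December 2000.
Expiry of referenced patent QN-223804:
  Base: filing + 17 years → 8 September 1998.
  Product Clearance Extension: +1475 days → 22 September 2002.
Terminal disclaimer: QN-32145 expires on the earlier of 22 December 2000 and 22 September 2002.

December 22, 2000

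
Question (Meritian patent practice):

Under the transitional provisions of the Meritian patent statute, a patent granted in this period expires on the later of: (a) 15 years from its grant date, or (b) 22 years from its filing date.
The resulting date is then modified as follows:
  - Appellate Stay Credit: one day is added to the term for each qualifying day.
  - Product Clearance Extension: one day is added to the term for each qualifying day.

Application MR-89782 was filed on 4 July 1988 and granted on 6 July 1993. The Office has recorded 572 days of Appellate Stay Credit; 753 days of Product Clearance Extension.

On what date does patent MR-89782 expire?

February 18, 2014

(a) grant + 15 years → 6 July 2008.
(b) filing + 22 years → 4 July 2010.
Later of the two: 4 July 2010.
Appellate Stay Credit: +572 days → 27 January 2012.
Product Clearance Extension: +753 days → 18 February 2014.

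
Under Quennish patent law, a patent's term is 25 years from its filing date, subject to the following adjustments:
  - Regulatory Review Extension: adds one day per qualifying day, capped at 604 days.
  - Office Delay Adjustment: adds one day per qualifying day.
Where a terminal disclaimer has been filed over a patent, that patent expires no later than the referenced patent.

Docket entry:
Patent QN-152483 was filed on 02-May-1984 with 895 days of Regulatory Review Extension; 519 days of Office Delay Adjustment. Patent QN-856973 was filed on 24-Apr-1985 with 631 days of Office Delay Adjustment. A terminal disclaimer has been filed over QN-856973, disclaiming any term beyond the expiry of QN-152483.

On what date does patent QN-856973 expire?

Natural term of QN-856973:
  Base: filing + 25 years → 24 April 2010.
  Office Delay Adjustment: +631 days → 15 January 2012.
Expiry of referenced patent QN-152483:
  Base: filing + 25 years → 2 May 2009.
  Regulatory Review Extension: 895 days claimed exceeds the 604-day cap, so +604 days → 27 December 2010.
  Office Delay Adjustment: +519 days → 29 May 2012.
Terminal disclaimer: QN-856973 expires on the earlier of 15 January 2012 and 29 May 2012.

2012-01-15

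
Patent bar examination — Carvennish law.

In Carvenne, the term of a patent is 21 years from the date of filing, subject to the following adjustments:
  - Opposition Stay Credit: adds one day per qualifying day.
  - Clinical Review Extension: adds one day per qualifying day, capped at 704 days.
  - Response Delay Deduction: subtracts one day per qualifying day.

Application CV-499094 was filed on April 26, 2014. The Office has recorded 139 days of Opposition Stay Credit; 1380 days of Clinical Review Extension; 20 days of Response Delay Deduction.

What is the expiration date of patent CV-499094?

2037-07-27

Base term: filing date + 21 years → 26 April 2035.
Opposition Stay Credit: +139 days → 12 September 2035.
Clinical Review Extension: 1380 days claimed exceeds the 704-day cap, so +704 days → 16 August 2037.
Response Delay Deduction: −20 days → 27 July 2037.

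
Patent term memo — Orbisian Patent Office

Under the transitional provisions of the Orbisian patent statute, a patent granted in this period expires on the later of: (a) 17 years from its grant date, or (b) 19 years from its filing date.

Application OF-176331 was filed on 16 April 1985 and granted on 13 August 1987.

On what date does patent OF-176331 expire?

(a) grant + 17 years → 13 August 2004.
(b) filing + 19 years → 16 April 2004.
Later of the two: 13 August 2004.

August 13, 2004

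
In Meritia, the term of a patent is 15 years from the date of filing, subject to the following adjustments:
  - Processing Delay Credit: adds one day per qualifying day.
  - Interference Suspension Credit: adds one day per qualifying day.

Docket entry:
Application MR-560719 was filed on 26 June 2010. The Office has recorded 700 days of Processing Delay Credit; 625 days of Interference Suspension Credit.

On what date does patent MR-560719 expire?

2029-02-10

Base term: filing date + 15 years → 26 June 2025.
Processing Delay Credit: +700 days → 27 May 2027.
Interference Suspension Credit: +625 days → 10 February 2029.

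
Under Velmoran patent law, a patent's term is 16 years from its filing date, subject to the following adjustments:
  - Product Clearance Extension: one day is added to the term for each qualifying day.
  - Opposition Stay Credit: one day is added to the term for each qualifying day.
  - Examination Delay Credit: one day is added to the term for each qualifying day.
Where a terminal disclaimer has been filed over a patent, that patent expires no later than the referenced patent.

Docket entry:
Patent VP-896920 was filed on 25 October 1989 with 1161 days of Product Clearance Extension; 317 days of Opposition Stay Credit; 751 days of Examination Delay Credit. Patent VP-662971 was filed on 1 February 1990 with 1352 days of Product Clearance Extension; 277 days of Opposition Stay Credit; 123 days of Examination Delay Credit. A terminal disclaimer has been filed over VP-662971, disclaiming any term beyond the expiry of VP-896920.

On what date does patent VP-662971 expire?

2010-11-19

Natural term of VP-662971:
  Base: filing + 16 years → 1 February 2006.
  Product Clearance Extension: +1352 days → 15 October 2009.
  Opposition Stay Credit: +277 days → 19 July 2010.
  Examination Delay Credit: +123 days → 19 November 2010.
Expiry of referenced patent VP-896920:
  Base: filing + 16 years → 25 October 2005.
  Product Clearance Extension: +1161 days → 29 December 2008.
  Opposition Stay Credit: +317 days → 11 November 2009.
  Examination Delay Credit: +751 days → 2 December 2011.
Terminal disclaimer: VP-662971 expires on the earlier of 19 November 2010 and 2 December 2011.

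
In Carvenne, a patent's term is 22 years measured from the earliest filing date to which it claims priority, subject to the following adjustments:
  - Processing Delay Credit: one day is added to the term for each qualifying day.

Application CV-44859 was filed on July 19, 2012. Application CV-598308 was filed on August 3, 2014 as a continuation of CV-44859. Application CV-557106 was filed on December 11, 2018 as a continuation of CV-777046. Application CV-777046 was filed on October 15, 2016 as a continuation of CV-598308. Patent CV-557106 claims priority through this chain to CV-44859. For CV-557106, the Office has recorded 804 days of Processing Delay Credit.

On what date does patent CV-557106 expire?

Earliest priority filing: 19 July 2012.
Base term: 19 July 2012 + 22 years → 19 July 2034.
Processing Delay Credit: +804 days → 30 September 2036.

September 30, 2036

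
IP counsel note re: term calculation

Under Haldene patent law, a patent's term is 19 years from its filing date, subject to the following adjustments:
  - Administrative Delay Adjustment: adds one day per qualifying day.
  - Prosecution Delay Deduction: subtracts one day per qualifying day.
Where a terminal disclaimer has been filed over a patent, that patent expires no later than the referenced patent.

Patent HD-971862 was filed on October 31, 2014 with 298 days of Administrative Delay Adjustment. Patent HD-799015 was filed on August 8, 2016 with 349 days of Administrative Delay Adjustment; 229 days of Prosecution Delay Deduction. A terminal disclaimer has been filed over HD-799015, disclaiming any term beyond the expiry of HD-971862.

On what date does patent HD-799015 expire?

August 25, 2034

Natural term of HD-799015:
  Base: filing + 19 years → 8 August 2035.
  Administrative Delay Adjustment: +349 days → 22 July 2036.
  Prosecution Delay Deduction: −229 days → 6 December 2035.
Expiry of referenced patent HD-971862:
  Base: filing + 19 years → 31 October 2033.
  Administrative Delay Adjustment: +298 days → 25 August 2034.
Terminal disclaimer: HD-799015 expires on the earlier of 6 December 2035 and 25 August 2034.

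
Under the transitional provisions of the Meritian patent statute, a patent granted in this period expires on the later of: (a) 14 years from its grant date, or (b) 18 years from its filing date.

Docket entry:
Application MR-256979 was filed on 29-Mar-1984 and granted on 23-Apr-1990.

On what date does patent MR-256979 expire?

2004-04-23

(a) grant + 14 years → 23 April 2004.
(b) filing + 18 years → 29 March 2002.
Later of the two: 23 April 2004.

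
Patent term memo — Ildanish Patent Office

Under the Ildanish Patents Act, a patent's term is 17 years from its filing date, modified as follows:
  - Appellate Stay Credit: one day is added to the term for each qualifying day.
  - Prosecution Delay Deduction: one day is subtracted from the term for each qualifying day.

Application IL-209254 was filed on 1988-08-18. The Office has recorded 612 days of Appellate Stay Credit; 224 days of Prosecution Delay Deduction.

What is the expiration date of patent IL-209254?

September 10, 2006

Base term: filing date + 17 years → 18 August 2005.
Appellate Stay Credit: +612 days → 22 April 2007.
Prosecution Delay Deduction: −224 days → 10 September 2006.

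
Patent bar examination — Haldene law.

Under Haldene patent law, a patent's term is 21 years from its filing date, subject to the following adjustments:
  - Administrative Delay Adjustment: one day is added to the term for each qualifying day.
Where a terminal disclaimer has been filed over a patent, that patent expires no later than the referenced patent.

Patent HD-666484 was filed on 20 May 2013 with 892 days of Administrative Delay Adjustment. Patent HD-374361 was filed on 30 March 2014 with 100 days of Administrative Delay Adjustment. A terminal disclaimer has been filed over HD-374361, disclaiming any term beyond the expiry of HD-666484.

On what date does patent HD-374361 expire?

Natural term of HD-374361:
  Base: filing + 21 years → 30 March 2035.
  Administrative Delay Adjustment: +100 days → 8 July 2035.
Expiry of referenced patent HD-666484:
  Base: filing + 21 years → 20 May 2034.
  Administrative Delay Adjustment: +892 days → 28 October 2036.
Terminal disclaimer: HD-374361 expires on the earlier of 8 July 2035 and 28 October 2036.

July 8, 2035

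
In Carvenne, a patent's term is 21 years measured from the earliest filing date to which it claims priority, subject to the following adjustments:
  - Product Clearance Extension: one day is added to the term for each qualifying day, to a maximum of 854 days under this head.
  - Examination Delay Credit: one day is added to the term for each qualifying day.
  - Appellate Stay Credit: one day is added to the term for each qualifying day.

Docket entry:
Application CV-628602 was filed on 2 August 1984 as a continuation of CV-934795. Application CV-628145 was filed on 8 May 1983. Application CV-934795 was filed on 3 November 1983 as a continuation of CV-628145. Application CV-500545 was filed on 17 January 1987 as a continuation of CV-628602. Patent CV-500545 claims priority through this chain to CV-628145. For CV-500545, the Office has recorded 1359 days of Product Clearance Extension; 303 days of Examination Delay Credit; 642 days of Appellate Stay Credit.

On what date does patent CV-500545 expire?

Earliest priority filing: 8 May 1983.
Base term: 8 May 1983 + 21 years → 8 May 2004.
Product Clearance Extension: 1359 days claimed exceeds the 854-day cap, so +854 days → 9 September 2006.
Examination Delay Credit: +303 days → 9 July 2007.
Appellate Stay Credit: +642 days → 11 April 2009.

2009-04-11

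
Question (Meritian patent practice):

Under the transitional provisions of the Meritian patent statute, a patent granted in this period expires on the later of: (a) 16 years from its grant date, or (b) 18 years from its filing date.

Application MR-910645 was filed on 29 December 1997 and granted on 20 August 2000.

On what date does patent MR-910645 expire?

2016-08-20

(a) grant + 16 years → 20 August 2016.
(b) filing + 18 years → 29 December 2015.
Later of the two: 20 August 2016.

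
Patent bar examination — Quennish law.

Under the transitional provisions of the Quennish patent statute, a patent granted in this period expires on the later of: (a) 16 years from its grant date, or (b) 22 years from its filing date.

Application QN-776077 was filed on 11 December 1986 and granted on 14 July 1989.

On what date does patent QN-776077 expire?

(a) grant + 16 years → 14 July 2005.
(b) filing + 22 years → 11 December 2008.
Later of the two: 11 December 2008.

2008-12-11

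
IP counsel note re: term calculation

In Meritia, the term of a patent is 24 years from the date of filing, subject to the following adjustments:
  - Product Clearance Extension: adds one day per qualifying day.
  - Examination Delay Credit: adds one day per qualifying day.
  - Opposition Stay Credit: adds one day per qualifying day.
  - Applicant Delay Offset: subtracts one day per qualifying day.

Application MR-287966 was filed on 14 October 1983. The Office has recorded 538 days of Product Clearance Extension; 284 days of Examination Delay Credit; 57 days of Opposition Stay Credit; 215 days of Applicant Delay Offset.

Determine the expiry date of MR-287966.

Base term: filing date + 24 years → 14 October 2007.
Product Clearance Extension: +538 days → 4 April 2009.
Examination Delay Credit: +284 days → 13 January 2010.
Opposition Stay Credit: +57 days → 11 March 2010.
Applicant Delay Offset: −215 days → 8 August 2009.

2009-08-08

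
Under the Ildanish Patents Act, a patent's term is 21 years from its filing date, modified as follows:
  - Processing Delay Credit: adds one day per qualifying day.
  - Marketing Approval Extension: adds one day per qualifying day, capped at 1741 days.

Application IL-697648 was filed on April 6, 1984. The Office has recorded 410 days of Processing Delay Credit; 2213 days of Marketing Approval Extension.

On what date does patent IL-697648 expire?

2011-02-25

Base term: filing date + 21 years → 6 April 2005.
Processing Delay Credit: +410 days → 21 May 2006.
Marketing Approval Extension: 2213 days claimed exceeds the 1741-day cap, so +1741 days → 25 February 2011.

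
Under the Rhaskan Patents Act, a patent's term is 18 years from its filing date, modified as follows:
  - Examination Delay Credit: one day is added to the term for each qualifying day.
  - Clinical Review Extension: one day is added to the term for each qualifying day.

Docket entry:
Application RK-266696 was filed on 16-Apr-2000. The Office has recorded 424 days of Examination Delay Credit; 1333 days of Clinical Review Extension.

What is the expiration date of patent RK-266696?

2023-02-06

Base term: filing date + 18 years → 16 April 2018.
Examination Delay Credit: +424 days → 14 June 2019.
Clinical Review Extension: +1333 days → 6 February 2023.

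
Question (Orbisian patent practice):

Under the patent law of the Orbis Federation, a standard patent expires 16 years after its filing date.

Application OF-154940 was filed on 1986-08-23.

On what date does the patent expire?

August 23, 2002

Filing date + 16 years → 23 August 2002.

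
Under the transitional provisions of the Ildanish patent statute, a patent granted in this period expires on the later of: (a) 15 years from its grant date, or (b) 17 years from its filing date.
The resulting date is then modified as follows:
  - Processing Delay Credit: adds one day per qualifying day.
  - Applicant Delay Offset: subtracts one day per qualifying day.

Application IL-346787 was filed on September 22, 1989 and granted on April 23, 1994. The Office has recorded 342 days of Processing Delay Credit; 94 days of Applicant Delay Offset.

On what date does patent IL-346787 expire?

(a) grant + 15 years → 23 April 2009.
(b) filing + 17 years → 22 September 2006.
Later of the two: 23 April 2009.
Processing Delay Credit: +342 days → 31 March 2010.
Applicant Delay Offset: −94 days → 27 December 2009.

2009-12-27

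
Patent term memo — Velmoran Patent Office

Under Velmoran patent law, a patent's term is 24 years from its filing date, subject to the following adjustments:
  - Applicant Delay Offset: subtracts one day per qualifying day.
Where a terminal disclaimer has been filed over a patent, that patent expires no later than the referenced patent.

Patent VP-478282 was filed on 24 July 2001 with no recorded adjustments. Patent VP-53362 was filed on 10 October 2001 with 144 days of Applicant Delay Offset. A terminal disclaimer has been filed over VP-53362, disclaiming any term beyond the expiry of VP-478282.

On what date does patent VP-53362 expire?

May 19, 2025

Natural term of VP-53362:
  Base: filing + 24 years → 10 October 2025.
  Applicant Delay Offset: −144 days → 19 May 2025.
Expiry of referenced patent VP-478282:
  Base: filing + 24 years → 24 July 2025.
Terminal disclaimer: VP-53362 expires on the earlier of 19 May 2025 and 24 July 2025.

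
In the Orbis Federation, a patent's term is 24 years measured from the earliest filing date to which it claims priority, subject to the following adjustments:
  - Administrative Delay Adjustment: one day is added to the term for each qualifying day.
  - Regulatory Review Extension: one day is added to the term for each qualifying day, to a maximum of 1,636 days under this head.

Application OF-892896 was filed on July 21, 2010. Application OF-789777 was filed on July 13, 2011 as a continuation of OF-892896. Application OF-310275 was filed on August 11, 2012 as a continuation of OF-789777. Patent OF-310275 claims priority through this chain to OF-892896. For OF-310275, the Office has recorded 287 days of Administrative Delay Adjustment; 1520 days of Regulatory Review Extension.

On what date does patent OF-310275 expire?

2039-07-02

Earliest priority filing: 21 July 2010.
Base term: 21 July 2010 + 24 years → 21 July 2034.
Administrative Delay Adjustment: +287 days → 4 May 2035.
Regulatory Review Extension: 1520 days (within the 1636-day cap) → +1520 days → 2 July 2039.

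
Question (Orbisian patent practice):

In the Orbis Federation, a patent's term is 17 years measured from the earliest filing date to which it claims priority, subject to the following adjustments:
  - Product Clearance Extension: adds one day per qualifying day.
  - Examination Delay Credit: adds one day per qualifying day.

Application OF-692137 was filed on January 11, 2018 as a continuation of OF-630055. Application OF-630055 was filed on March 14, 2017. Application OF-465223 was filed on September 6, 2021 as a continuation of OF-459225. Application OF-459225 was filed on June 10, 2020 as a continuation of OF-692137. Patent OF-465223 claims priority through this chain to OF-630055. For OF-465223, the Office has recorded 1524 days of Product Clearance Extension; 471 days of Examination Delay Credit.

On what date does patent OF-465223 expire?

August 30, 2039

Earliest priority filing: 14 March 2017.
Base term: 14 March 2017 + 17 years → 14 March 2034.
Product Clearance Extension: +1524 days → 16 May 2038.
Examination Delay Credit: +471 days → 30 August 2039.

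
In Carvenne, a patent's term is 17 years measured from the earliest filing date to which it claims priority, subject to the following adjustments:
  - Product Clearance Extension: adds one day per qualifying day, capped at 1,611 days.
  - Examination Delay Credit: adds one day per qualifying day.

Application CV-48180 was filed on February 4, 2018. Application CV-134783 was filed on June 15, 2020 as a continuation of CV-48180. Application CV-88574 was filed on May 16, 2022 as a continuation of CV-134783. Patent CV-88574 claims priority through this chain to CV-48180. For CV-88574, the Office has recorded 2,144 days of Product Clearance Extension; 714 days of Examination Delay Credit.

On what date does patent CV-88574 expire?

Earliest priority filing: 4 February 2018.
Base term: 4 February 2018 + 17 years → 4 February 2035.
Product Clearance Extension: 2144 days claimed exceeds the 1611-day cap, so +1611 days → 4 July 2039.
Examination Delay Credit: +714 days → 17 June 2041.

2041-06-17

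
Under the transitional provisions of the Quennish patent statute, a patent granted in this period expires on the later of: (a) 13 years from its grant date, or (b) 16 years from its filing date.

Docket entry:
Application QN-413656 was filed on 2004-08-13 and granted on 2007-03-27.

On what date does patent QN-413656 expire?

(a) grant + 13 years → 27 March 2020.
(b) filing + 16 years → 13 August 2020.
Later of the two: 13 August 2020.

August 13, 2020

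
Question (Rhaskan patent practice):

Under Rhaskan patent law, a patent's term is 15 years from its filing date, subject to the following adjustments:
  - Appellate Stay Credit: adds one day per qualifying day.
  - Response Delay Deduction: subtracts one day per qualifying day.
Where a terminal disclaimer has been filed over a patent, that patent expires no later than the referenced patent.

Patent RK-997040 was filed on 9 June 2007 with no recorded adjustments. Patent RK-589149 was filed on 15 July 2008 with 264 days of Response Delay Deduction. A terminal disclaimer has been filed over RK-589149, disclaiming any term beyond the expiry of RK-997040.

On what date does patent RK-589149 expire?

Natural term of RK-589149:
  Base: filing + 15 years → 15 July 2023.
  Response Delay Deduction: −264 days → 24 October 2022.
Expiry of referenced patent RK-997040:
  Base: filing + 15 years → 9 June 2022.
Terminal disclaimer: RK-589149 expires on the earlier of 24 October 2022 and 9 June 2022.

June 9, 2022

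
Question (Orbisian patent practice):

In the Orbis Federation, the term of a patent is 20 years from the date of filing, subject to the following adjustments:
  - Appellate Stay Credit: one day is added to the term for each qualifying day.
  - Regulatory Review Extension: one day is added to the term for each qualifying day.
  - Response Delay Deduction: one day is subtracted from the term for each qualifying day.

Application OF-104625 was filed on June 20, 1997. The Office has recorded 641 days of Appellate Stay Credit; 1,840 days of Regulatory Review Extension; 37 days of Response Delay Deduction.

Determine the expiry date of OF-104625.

2024-02-28

Base term: filing date + 20 years → 20 June 2017.
Appellate Stay Credit: +641 days → 23 March 2019.
Regulatory Review Extension: +1840 days → 5 April 2024.
Response Delay Deduction: −37 days → 28 February 2024.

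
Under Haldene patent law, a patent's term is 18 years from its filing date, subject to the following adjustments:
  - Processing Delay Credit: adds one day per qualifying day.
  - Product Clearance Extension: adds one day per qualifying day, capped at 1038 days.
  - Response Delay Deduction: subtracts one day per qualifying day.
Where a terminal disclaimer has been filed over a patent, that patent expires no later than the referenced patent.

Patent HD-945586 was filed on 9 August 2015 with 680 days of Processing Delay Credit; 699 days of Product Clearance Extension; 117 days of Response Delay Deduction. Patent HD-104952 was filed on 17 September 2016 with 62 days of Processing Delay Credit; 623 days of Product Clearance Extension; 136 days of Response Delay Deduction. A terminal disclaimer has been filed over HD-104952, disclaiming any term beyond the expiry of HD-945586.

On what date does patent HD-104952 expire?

March 19, 2036

Natural term of HD-104952:
  Base: filing + 18 years → 17 September 2034.
  Processing Delay Credit: +62 days → 18 November 2034.
  Product Clearance Extension: 623 days (within the 1038-day cap) → +623 days → 2 August 2036.
  Response Delay Deduction: −136 days → 19 March 2036.
Expiry of referenced patent HD-945586:
  Base: filing + 18 years → 9 August 2033.
  Processing Delay Credit: +680 days → 20 June 2035.
  Product Clearance Extension: 699 days (within the 1038-day cap) → +699 days → 19 May 2037.
  Response Delay Deduction: −117 days → 22 January 2037.
Terminal disclaimer: HD-104952 expires on the earlier of 19 March 2036 and 22 January 2037.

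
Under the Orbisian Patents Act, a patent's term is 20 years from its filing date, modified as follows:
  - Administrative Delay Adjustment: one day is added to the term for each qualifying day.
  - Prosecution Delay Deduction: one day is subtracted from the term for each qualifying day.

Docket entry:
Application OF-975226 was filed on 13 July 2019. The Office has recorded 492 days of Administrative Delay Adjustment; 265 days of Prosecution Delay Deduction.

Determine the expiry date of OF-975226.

2040-02-25

Base term: filing date + 20 years → 13 July 2039.
Administrative Delay Adjustment: +492 days → 16 November 2040.
Prosecution Delay Deduction: −265 days → 25 February 2040.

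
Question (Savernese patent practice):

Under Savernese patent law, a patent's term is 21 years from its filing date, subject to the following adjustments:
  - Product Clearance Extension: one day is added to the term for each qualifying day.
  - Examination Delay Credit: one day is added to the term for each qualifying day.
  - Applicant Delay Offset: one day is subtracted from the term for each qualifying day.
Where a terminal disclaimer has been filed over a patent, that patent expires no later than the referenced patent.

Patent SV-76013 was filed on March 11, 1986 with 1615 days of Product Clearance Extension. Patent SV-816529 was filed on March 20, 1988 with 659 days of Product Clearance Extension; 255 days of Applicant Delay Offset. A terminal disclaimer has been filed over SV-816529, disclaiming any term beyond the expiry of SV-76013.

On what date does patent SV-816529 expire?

April 28, 2010

Natural term of SV-816529:
  Base: filing + 21 years → 20 March 2009.
  Product Clearance Extension: +659 days → 8 January 2011.
  Applicant Delay Offset: −255 days → 28 April 2010.
Expiry of referenced patent SV-76013:
  Base: filing + 21 years → 11 March 2007.
  Product Clearance Extension: +1615 days → 12 August 2011.
Terminal disclaimer: SV-816529 expires on the earlier of 28 April 2010 and 12 August 2011.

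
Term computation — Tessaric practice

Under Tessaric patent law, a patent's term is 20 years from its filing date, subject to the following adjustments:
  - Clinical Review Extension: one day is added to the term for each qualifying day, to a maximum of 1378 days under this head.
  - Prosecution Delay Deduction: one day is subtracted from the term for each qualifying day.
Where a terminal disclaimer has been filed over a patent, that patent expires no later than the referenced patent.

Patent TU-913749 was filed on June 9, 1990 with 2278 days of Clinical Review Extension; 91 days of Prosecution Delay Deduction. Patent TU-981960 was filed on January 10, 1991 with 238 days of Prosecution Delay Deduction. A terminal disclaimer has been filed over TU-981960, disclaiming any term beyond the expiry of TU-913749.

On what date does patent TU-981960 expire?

May 17, 2010

Natural term of TU-981960:
  Base: filing + 20 years → 10 January 2011.
  Prosecution Delay Deduction: −238 days → 17 May 2010.
Expiry of referenced patent TU-913749:
  Base: filing + 20 years → 9 June 2010.
  Clinical Review Extension: 2278 days claimed exceeds the 1378-day cap, so +1378 days → 18 March 2014.
  Prosecution Delay Deduction: −91 days → 17 December 2013.
Terminal disclaimer: TU-981960 expires on the earlier of 17 May 2010 and 17 December 2013.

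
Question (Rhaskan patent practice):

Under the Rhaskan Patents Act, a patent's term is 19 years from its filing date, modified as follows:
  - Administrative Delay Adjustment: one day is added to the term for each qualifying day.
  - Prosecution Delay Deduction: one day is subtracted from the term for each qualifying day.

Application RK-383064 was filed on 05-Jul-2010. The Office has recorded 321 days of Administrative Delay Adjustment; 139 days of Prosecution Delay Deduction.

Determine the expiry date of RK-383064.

2030-01-03

Base term: filing date + 19 years → 5 July 2029.
Administrative Delay Adjustment: +321 days → 22 May 2030.
Prosecution Delay Deduction: −139 days → 3 January 2030.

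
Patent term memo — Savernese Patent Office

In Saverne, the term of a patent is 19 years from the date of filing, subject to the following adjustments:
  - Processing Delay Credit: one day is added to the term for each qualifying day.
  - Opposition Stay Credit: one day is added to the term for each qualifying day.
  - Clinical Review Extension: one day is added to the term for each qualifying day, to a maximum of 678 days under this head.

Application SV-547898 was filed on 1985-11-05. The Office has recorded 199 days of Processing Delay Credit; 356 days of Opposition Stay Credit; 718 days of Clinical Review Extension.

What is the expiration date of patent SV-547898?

2008-03-22

Base term: filing date + 19 years → 5 November 2004.
Processing Delay Credit: +199 days → 23 May 2005.
Opposition Stay Credit: +356 days → 14 May 2006.
Clinical Review Extension: 718 days claimed exceeds the 678-day cap, so +678 days → 22 March 2008.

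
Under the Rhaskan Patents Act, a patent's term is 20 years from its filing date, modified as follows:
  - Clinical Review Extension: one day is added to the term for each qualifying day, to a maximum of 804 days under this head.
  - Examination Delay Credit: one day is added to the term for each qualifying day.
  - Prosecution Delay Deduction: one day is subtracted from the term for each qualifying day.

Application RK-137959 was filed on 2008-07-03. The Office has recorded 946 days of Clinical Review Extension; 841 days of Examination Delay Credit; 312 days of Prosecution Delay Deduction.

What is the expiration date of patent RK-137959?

Base term: filing date + 20 years → 3 July 2028.
Clinical Review Extension: 946 days claimed exceeds the 804-day cap, so +804 days → 15 September 2030.
Examination Delay Credit: +841 days → 3 January 2033.
Prosecution Delay Deduction: −312 days → 26 February 2032.

2032-02-26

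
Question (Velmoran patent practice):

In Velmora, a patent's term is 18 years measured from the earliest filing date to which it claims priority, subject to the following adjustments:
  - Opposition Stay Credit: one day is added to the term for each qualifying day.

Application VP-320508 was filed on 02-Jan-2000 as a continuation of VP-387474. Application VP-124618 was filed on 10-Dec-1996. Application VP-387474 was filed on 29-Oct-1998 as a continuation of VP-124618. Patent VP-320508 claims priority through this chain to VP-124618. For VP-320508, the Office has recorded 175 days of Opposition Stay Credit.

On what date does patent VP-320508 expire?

June 3, 2015

Earliest priority filing: 10 December 1996.
Base term: 10 December 1996 + 18 years → 10 December 2014.
Opposition Stay Credit: +175 days → 3 June 2015.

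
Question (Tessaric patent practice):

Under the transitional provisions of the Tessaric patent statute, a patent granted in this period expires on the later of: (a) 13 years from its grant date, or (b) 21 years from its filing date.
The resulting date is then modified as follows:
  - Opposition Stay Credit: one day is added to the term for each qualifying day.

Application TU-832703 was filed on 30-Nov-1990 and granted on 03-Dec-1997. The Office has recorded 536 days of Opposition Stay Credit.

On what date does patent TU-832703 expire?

(a) grant + 13 years → 3 December 2010.
(b) filing + 21 years → 30 November 2011.
Later of the two: 30 November 2011.
Opposition Stay Credit: +536 days → 19 May 2013.

May 19, 2013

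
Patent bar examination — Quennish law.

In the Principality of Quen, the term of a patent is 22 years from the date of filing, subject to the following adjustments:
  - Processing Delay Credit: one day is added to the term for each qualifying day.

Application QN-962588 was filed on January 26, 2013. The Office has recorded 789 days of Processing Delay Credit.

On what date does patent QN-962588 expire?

Base term: filing date + 22 years → 26 January 2035.
Processing Delay Credit: +789 days → 25 March 2037.

March 25, 2037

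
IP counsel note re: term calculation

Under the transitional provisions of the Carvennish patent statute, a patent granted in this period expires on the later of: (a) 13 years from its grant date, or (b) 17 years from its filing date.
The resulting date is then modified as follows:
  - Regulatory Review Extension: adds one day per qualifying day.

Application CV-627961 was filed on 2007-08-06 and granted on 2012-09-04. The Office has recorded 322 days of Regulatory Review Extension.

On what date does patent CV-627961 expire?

(a) grant + 13 years → 4 September 2025.
(b) filing + 17 years → 6 August 2024.
Later of the two: 4 September 2025.
Regulatory Review Extension: +322 days → 23 July 2026.

2026-07-23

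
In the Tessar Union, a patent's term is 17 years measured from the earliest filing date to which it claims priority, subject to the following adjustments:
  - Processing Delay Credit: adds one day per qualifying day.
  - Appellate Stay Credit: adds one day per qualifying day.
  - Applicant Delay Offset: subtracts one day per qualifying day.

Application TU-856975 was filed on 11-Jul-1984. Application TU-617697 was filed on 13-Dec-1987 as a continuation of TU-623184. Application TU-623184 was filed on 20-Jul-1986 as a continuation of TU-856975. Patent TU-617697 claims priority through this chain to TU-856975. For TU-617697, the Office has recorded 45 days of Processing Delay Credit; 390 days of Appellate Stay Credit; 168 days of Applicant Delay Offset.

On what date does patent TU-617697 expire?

Earliest priority filing: 11 July 1984.
Base term: 11 July 1984 + 17 years → 11 July 2001.
Processing Delay Credit: +45 days → 25 August 2001.
Appellate Stay Credit: +390 days → 19 September 2002.
Applicant Delay Offset: −168 days → 4 April 2002.

April 4, 2002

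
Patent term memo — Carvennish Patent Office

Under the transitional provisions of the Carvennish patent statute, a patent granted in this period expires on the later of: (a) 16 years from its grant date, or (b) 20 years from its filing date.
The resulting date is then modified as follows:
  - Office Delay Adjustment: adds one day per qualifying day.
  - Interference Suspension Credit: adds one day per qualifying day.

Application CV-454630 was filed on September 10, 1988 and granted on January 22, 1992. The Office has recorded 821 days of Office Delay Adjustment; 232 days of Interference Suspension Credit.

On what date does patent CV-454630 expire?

2011-07-30

(a) grant + 16 years → 22 January 2008.
(b) filing + 20 years → 10 September 2008.
Later of the two: 10 September 2008.
Office Delay Adjustment: +821 days → 10 December 2010.
Interference Suspension Credit: +232 days → 30 July 2011.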